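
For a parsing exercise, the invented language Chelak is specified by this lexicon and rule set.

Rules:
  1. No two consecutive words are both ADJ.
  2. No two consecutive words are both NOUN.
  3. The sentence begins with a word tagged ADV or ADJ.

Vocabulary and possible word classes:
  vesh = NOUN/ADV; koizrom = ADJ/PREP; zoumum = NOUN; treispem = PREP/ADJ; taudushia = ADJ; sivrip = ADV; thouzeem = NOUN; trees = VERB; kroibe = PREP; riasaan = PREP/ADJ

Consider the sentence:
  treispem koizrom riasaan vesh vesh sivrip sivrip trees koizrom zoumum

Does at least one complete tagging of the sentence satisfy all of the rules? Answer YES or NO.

Candidates per position — 1:treispem {PREP,ADJ}; 2:koizrom {ADJ,PREP}; 3:riasaan {PREP,ADJ}; 4:vesh {NOUN,ADV}; 5:vesh {NOUN,ADV}; 6:sivrip {ADV}; 7:sivrip {ADV}; 8:trees {VERB}; 9:koizrom {ADJ,PREP}; 10:zoumum {NOUN}.
One satisfying assignment: ADJ PREP ADJ ADV ADV ADV ADV VERB ADJ NOUN.
Verifying each rule — rule 1 satisfied; rule 2 satisfied; rule 3 satisfied.

YES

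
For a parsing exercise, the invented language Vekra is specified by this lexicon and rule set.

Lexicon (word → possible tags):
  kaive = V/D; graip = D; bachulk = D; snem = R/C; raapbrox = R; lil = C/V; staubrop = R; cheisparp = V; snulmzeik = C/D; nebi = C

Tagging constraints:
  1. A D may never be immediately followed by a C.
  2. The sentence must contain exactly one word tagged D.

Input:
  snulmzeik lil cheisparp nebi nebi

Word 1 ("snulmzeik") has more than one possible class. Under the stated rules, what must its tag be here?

Candidates per position — 1:snulmzeik {C,D}; 2:lil {C,V}; 3:cheisparp {V}; 4:nebi {C}; 5:nebi {C}.
Position 1: tagging it C would leave rule 2 unsatisfiable, so it must be D.
Position 2: tagging it C would leave rule 1 unsatisfiable, so it must be V.
So the tagging must be: D V V C C.
Verifying each rule — rule 1 holds; rule 2 holds.

D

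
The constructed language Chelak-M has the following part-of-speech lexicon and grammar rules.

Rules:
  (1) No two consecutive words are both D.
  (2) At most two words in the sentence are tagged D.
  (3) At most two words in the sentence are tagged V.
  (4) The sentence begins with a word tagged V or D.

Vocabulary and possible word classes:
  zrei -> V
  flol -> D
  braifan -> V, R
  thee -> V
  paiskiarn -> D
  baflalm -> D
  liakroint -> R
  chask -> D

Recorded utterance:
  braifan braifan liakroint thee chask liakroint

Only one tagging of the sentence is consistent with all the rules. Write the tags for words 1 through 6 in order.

Candidates per position — 1:braifan {V,R}; 2:braifan {V,R}; 3:liakroint {R}; 4:thee {V}; 5:chask {D}; 6:liakroint {R}.
Position 1: tagging it R would leave rule 4 unsatisfiable, so it must be V.
Position 2: tagging it V would leave rule 3 unsatisfiable, so it must be R.
The only consistent sequence is: V R R V D R.
Verifying each rule — rule 1 holds; rule 2 holds; rule 3 holds; rule 4 holds.

V R R V D R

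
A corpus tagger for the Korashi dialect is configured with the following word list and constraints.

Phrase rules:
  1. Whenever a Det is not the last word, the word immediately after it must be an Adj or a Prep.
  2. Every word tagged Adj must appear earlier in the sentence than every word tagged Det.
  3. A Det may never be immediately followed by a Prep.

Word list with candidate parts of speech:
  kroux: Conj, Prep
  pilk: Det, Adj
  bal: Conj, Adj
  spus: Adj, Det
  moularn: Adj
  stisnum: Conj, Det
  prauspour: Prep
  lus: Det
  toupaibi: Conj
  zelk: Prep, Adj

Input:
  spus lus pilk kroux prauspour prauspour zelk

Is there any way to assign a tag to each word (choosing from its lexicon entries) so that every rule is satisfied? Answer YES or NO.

NO

Candidates per position — 1:spus {Adj,Det}; 2:lus {Det}; 3:pilk {Det,Adj}; 4:kroux {Conj,Prep}; 5:prauspour {Prep}; 6:prauspour {Prep}; 7:zelk {Prep,Adj}.
Every candidate sequence violates at least one rule; no consistent tagging exists.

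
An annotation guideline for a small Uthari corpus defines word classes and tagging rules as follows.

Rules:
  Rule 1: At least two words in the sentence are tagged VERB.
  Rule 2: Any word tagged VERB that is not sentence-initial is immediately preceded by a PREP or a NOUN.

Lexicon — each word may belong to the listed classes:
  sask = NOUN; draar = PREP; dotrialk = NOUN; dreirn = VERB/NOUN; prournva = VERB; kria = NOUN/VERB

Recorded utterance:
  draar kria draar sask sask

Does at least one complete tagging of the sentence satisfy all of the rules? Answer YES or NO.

Candidates per position — 1:draar {PREP}; 2:kria {NOUN,VERB}; 3:draar {PREP}; 4:sask {NOUN}; 5:sask {NOUN}.
Rule 1 cannot be satisfied by any choice of tags from the lexicon.
So there is no consistent tagging.

NO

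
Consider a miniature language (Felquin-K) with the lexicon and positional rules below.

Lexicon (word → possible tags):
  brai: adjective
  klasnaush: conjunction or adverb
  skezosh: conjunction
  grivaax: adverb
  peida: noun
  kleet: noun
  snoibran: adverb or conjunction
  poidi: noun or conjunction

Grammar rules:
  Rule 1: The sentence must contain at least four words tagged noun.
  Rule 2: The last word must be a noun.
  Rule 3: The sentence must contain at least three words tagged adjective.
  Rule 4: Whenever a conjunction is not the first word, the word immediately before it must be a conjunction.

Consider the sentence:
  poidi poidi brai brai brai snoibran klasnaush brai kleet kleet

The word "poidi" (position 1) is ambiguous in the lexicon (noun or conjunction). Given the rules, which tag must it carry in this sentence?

Candidates per position — 1:poidi {noun,conjunction}; 2:poidi {noun,conjunction}; 3:brai {adjective}; 4:brai {adjective}; 5:brai {adjective}; 6:snoibran {adverb,conjunction}; 7:klasnaush {conjunction,adverb}; 8:brai {adjective}; 9:kleet {noun}; 10:kleet {noun}.
Word 1 cannot be conjunction — rule 1 would then fail for every completion. It is noun.
Word 2 cannot be conjunction — rule 1 would then fail for every completion. It is noun.
Word 6 cannot be conjunction — rule 4 would then fail for every completion. It is adverb.
Word 7 cannot be conjunction — rule 4 would then fail for every completion. It is adverb.
That leaves exactly one tagging: noun noun adjective adjective adjective adverb adverb adjective noun noun.
Checking: rule 1 ok; rule 2 ok; rule 3 ok; rule 4 ok.

noun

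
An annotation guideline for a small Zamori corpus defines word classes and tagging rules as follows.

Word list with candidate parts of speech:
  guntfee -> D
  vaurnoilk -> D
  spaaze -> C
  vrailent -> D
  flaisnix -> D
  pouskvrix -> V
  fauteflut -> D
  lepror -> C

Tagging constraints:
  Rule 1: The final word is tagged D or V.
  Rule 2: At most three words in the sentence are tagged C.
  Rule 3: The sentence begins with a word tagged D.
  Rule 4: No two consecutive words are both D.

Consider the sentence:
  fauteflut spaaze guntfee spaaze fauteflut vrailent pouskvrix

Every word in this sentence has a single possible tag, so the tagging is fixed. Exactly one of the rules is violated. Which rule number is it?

4

Fixed tagging: D C D C D D V.
Checking each rule: R1 holds, R2 holds, R3 holds, R4 violated.
Only rule 4 fails.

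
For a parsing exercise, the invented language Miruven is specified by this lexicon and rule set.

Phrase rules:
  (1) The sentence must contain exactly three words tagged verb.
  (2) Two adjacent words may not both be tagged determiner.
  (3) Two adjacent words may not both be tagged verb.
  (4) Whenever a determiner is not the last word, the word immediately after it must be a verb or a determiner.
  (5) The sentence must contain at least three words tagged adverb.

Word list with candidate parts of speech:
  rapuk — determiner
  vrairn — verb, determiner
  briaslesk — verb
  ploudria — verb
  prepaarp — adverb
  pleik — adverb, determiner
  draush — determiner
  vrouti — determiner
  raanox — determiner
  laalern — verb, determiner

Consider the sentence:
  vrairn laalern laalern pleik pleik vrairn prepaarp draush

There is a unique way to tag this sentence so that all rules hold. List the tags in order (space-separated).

Candidates per position — 1:vrairn {verb,determiner}; 2:laalern {verb,determiner}; 3:laalern {verb,determiner}; 4:pleik {adverb,determiner}; 5:pleik {adverb,determiner}; 6:vrairn {verb,determiner}; 7:prepaarp {adverb}; 8:draush {determiner}.
Word 4 cannot be determiner — rule 5 would then fail for every completion. It is adverb.
Word 5 cannot be determiner — rule 5 would then fail for every completion. It is adverb.
Word 6 cannot be determiner — rule 4 would then fail for every completion. It is verb.
Word 3 cannot be determiner — rule 4 would then fail for every completion. It is verb.
Word 2 cannot be verb — rule 3 would then fail for every completion. It is determiner.
Word 1 cannot be determiner — rule 1 would then fail for every completion. It is verb.
So the tagging must be: verb determiner verb adverb adverb verb adverb determiner.
Verifying each rule — rule 1 ✓; rule 2 ✓; rule 3 ✓; rule 4 ✓; rule 5 ✓.

verb determiner verb adverb adverb verb adverb determiner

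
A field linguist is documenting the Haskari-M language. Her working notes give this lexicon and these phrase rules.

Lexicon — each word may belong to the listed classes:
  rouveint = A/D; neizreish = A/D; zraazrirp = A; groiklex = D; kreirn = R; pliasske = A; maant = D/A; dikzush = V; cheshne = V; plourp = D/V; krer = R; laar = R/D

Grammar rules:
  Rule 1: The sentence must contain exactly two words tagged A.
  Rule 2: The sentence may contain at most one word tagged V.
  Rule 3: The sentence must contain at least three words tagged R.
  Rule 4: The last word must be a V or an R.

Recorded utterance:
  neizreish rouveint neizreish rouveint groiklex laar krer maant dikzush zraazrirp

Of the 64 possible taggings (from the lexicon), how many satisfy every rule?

0

Candidates per position — 1:neizreish {A,D}; 2:rouveint {A,D}; 3:neizreish {A,D}; 4:rouveint {A,D}; 5:groiklex {D}; 6:laar {R,D}; 7:krer {R}; 8:maant {D,A}; 9:dikzush {V}; 10:zraazrirp {A}.
There are 64 candidate sequences in total.
Rule 3 cannot be satisfied by any choice of tags from the lexicon.
So there is no consistent tagging.
Count = 0.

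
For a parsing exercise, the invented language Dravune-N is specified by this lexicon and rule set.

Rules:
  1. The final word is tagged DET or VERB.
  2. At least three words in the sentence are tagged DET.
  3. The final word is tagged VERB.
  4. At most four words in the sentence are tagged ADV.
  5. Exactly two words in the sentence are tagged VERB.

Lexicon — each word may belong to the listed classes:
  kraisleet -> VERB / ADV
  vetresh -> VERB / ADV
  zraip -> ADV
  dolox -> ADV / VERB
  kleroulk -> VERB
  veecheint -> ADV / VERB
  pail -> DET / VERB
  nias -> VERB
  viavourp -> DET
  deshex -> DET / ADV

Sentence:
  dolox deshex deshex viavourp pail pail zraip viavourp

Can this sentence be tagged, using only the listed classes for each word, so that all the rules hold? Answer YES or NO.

NO

Candidates per position — 1:dolox {ADV,VERB}; 2:deshex {DET,ADV}; 3:deshex {DET,ADV}; 4:viavourp {DET}; 5:pail {DET,VERB}; 6:pail {DET,VERB}; 7:zraip {ADV}; 8:viavourp {DET}.
Rule 3 cannot be satisfied by any choice of tags from the lexicon.
So there is no consistent tagging.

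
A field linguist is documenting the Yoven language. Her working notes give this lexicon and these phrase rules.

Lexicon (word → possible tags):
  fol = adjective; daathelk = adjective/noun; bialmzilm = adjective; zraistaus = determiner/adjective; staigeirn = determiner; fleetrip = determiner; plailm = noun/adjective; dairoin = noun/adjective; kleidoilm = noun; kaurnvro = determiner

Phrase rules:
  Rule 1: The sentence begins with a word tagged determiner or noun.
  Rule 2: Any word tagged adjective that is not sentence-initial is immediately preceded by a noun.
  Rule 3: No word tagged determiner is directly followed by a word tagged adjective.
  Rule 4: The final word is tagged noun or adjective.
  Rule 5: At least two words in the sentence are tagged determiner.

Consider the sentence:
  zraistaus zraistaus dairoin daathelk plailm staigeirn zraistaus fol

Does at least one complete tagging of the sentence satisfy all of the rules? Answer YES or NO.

Candidates per position — 1:zraistaus {determiner,adjective}; 2:zraistaus {determiner,adjective}; 3:dairoin {noun,adjective}; 4:daathelk {adjective,noun}; 5:plailm {noun,adjective}; 6:staigeirn {determiner}; 7:zraistaus {determiner,adjective}; 8:fol {adjective}.
Rule 2 cannot be satisfied by any choice of tags from the lexicon.
So there is no consistent tagging.

NO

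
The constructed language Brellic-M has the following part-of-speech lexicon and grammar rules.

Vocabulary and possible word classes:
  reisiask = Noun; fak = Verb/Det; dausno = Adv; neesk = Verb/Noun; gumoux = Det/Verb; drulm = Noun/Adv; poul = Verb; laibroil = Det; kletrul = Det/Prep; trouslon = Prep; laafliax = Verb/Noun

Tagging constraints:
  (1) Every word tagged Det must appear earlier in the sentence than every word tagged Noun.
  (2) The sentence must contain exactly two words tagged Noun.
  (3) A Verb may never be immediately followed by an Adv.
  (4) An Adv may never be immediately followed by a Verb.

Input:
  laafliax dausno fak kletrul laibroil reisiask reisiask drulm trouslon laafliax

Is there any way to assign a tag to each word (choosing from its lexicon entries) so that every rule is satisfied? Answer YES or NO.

NO

Candidates per position — 1:laafliax {Verb,Noun}; 2:dausno {Adv}; 3:fak {Verb,Det}; 4:kletrul {Det,Prep}; 5:laibroil {Det}; 6:reisiask {Noun}; 7:reisiask {Noun}; 8:drulm {Noun,Adv}; 9:trouslon {Prep}; 10:laafliax {Verb,Noun}.
Every candidate sequence violates at least one rule; no consistent tagging exists.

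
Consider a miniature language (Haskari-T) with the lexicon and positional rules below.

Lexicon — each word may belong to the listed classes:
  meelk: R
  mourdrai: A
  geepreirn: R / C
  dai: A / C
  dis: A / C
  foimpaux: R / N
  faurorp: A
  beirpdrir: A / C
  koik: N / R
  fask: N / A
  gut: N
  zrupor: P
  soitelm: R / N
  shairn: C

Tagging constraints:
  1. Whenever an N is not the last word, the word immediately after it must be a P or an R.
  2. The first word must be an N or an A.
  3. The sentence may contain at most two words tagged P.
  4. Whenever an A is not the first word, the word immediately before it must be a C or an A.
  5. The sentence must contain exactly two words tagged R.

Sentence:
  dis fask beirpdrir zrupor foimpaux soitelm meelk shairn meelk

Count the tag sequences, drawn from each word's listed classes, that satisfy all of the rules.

Candidates per position — 1:dis {A,C}; 2:fask {N,A}; 3:beirpdrir {A,C}; 4:zrupor {P}; 5:foimpaux {R,N}; 6:soitelm {R,N}; 7:meelk {R}; 8:shairn {C}; 9:meelk {R}.
There are 32 candidate sequences in total.
Every candidate sequence violates at least one rule; no consistent tagging exists.
Count = 0.

0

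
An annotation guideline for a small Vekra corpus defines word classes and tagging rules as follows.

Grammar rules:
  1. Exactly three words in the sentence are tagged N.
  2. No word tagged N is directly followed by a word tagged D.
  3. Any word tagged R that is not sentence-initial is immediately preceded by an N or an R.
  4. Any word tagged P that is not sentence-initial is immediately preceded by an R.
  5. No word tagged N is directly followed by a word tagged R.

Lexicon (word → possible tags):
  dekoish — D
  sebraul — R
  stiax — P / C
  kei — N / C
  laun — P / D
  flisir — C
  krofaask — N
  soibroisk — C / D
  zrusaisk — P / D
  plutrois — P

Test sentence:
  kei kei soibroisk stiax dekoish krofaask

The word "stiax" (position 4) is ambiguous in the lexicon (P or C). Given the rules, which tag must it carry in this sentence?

Candidates per position — 1:kei {N,C}; 2:kei {N,C}; 3:soibroisk {C,D}; 4:stiax {P,C}; 5:dekoish {D}; 6:krofaask {N}.
Word 1 cannot be C — rule 1 would then fail for every completion. It is N.
Word 2 cannot be C — rule 1 would then fail for every completion. It is N.
Word 3 cannot be D — rule 2 would then fail for every completion. It is C.
Word 4 cannot be P — rule 4 would then fail for every completion. It is C.
The unique satisfying tagging is: N N C C D N.
Verifying each rule — rule 1 satisfied; rule 2 satisfied; rule 3 satisfied; rule 4 satisfied; rule 5 satisfied.

C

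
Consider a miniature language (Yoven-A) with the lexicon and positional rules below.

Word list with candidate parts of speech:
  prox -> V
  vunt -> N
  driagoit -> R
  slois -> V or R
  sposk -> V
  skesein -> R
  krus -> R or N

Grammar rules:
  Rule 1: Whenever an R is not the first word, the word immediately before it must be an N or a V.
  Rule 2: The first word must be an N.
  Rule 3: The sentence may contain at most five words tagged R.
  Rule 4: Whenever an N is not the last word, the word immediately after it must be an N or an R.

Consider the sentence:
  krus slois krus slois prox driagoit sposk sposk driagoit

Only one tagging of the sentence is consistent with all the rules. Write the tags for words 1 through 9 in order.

N R N R V R V V R

Candidates per position — 1:krus {R,N}; 2:slois {V,R}; 3:krus {R,N}; 4:slois {V,R}; 5:prox {V}; 6:driagoit {R}; 7:sposk {V}; 8:sposk {V}; 9:driagoit {R}.
At position 1, choosing R makes rule 2 impossible to satisfy; hence N.
At position 2, choosing V makes rule 4 impossible to satisfy; hence R.
At position 3, choosing R makes rule 1 impossible to satisfy; hence N.
At position 4, choosing V makes rule 4 impossible to satisfy; hence R.
The unique satisfying tagging is: N R N R V R V V R.
Verifying each rule — rule 1 ok; rule 2 ok; rule 3 ok; rule 4 ok.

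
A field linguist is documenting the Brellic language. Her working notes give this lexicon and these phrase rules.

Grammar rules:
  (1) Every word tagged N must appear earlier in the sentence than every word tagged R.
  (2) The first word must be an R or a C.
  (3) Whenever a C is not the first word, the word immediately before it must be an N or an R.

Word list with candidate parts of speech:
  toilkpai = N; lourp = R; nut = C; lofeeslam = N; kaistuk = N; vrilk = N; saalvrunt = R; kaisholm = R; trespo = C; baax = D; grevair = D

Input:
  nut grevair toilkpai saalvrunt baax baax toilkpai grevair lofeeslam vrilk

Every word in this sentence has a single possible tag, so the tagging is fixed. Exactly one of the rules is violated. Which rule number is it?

Fixed tagging: C D N R D D N D N N.
Checking each rule: R1 fail, R2 pass, R3 pass.
Only rule 1 fails.

1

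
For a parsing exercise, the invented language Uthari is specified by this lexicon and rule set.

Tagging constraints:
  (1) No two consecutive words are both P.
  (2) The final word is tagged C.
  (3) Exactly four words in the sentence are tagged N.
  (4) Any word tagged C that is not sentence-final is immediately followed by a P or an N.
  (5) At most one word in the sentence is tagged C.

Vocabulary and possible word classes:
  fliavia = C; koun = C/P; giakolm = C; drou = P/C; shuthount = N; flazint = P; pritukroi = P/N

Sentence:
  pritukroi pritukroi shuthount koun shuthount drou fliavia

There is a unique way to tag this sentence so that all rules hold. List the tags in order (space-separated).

N N N P N P C

Candidates per position — 1:pritukroi {P,N}; 2:pritukroi {P,N}; 3:shuthount {N}; 4:koun {C,P}; 5:shuthount {N}; 6:drou {P,C}; 7:fliavia {C}.
At position 1, choosing P makes rule 3 impossible to satisfy; hence N.
At position 2, choosing P makes rule 3 impossible to satisfy; hence N.
At position 4, choosing C makes rule 5 impossible to satisfy; hence P.
At position 6, choosing C makes rule 4 impossible to satisfy; hence P.
The only consistent sequence is: N N N P N P C.
Verifying each rule — rule 1 ✓; rule 2 ✓; rule 3 ✓; rule 4 ✓; rule 5 ✓.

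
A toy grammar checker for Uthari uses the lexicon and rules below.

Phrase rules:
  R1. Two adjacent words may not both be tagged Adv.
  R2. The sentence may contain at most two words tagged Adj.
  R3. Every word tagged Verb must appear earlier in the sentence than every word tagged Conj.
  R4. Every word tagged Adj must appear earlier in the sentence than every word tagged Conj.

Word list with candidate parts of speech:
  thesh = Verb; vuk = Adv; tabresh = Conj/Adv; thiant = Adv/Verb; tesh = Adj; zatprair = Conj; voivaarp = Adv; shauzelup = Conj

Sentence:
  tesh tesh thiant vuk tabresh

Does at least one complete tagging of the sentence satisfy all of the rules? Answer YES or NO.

YES

Candidates per position — 1:tesh {Adj}; 2:tesh {Adj}; 3:thiant {Adv,Verb}; 4:vuk {Adv}; 5:tabresh {Conj,Adv}.
One satisfying assignment: Adj Adj Verb Adv Conj.
Verifying each rule — rule 1 satisfied; rule 2 satisfied; rule 3 satisfied; rule 4 satisfied.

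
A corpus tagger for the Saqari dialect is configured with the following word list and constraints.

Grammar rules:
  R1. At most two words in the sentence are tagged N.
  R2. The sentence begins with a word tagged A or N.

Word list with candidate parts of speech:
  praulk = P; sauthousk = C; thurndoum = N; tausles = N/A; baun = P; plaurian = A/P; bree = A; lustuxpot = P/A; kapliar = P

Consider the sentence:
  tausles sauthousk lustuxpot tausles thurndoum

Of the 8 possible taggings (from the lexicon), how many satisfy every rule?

Candidates per position — 1:tausles {N,A}; 2:sauthousk {C}; 3:lustuxpot {P,A}; 4:tausles {N,A}; 5:thurndoum {N}.
There are 8 candidate sequences in total.
Checking each against the rules leaves 6 sequences.
Count = 6.

6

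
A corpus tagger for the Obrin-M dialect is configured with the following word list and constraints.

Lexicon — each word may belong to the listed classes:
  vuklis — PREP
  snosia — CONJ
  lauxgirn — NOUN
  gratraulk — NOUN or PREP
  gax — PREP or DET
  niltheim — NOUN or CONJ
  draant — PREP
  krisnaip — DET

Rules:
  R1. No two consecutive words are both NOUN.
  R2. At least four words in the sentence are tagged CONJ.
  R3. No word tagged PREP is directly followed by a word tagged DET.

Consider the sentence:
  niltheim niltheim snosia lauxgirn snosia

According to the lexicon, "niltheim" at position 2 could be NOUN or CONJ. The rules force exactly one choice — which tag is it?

Candidates per position — 1:niltheim {NOUN,CONJ}; 2:niltheim {NOUN,CONJ}; 3:snosia {CONJ}; 4:lauxgirn {NOUN}; 5:snosia {CONJ}.
At position 1, choosing NOUN makes rule 2 impossible to satisfy; hence CONJ.
At position 2, choosing NOUN makes rule 2 impossible to satisfy; hence CONJ.
That leaves exactly one tagging: CONJ CONJ CONJ NOUN CONJ.
Verifying each rule — rule 1 ✓; rule 2 ✓; rule 3 ✓.

CONJ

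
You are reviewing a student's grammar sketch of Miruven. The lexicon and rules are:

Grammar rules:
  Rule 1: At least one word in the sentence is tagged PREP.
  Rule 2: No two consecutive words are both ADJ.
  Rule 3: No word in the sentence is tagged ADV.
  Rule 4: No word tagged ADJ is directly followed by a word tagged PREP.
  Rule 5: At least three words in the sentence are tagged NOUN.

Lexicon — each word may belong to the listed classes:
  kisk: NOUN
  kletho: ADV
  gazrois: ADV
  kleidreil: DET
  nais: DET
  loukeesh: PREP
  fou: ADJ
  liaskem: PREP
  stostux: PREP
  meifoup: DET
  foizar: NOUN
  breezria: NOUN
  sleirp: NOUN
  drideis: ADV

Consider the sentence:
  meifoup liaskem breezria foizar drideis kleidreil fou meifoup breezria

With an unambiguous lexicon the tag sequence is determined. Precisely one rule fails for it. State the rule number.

3

Fixed tagging: DET PREP NOUN NOUN ADV DET ADJ DET NOUN.
Applying the rules: R1 pass, R2 pass, R3 fail, R4 pass, R5 pass.
Only rule 3 fails.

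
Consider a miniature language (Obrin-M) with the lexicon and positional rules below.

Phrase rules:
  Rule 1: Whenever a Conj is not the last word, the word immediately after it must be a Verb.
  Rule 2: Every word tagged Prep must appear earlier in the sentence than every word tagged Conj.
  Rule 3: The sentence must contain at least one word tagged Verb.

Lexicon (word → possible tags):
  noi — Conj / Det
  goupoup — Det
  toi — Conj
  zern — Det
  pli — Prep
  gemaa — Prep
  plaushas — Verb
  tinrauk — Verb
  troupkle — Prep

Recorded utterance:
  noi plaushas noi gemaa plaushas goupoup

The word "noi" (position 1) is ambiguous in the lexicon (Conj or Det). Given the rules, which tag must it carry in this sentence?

Det

Candidates per position — 1:noi {Conj,Det}; 2:plaushas {Verb}; 3:noi {Conj,Det}; 4:gemaa {Prep}; 5:plaushas {Verb}; 6:goupoup {Det}.
Word 1 cannot be Conj — rule 2 would then fail for every completion. It is Det.
Word 3 cannot be Conj — rule 1 would then fail for every completion. It is Det.
The unique satisfying tagging is: Det Verb Det Prep Verb Det.
Checking: rule 1 ✓; rule 2 ✓; rule 3 ✓.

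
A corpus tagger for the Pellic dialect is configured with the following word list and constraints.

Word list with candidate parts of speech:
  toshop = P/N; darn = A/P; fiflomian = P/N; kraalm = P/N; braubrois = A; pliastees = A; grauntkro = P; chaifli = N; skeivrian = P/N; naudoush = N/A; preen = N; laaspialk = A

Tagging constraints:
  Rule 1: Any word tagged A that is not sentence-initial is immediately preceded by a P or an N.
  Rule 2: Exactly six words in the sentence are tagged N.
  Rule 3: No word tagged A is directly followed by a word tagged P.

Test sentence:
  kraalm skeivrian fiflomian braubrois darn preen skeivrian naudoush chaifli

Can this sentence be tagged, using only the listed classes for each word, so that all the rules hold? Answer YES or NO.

Candidates per position — 1:kraalm {P,N}; 2:skeivrian {P,N}; 3:fiflomian {P,N}; 4:braubrois {A}; 5:darn {A,P}; 6:preen {N}; 7:skeivrian {P,N}; 8:naudoush {N,A}; 9:chaifli {N}.
Every candidate sequence violates at least one rule; no consistent tagging exists.

NO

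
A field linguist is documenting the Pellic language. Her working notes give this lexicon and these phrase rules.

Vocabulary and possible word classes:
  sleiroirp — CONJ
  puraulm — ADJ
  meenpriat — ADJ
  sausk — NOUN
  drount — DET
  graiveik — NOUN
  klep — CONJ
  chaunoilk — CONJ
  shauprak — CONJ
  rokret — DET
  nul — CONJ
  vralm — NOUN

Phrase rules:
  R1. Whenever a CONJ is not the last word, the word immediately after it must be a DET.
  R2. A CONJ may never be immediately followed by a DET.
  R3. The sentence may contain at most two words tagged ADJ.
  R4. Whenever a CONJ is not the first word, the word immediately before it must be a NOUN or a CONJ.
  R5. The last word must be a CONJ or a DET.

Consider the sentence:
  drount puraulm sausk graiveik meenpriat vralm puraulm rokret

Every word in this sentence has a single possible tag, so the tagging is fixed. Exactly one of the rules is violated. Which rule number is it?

Fixed tagging: DET ADJ NOUN NOUN ADJ NOUN ADJ DET.
Rule check: R1 ✓, R2 ✓, R3 ✗, R4 ✓, R5 ✓.
Only rule 3 fails.

3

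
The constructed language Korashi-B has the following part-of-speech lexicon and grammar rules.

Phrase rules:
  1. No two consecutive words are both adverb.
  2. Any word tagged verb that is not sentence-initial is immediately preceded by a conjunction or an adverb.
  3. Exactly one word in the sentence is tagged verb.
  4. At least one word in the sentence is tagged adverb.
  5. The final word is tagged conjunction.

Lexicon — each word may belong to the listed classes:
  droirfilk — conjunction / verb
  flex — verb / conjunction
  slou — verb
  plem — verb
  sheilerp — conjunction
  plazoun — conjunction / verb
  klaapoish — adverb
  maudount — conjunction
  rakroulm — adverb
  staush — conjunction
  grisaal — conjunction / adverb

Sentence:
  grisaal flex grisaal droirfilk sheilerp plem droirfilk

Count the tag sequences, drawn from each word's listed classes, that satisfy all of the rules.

Candidates per position — 1:grisaal {conjunction,adverb}; 2:flex {verb,conjunction}; 3:grisaal {conjunction,adverb}; 4:droirfilk {conjunction,verb}; 5:sheilerp {conjunction}; 6:plem {verb}; 7:droirfilk {conjunction,verb}.
There are 32 candidate sequences in total.
The sequences that satisfy every rule: conjunction conjunction adverb conjunction conjunction verb conjunction; adverb conjunction conjunction conjunction conjunction verb conjunction; adverb conjunction adverb conjunction conjunction verb conjunction.
Count = 3.

3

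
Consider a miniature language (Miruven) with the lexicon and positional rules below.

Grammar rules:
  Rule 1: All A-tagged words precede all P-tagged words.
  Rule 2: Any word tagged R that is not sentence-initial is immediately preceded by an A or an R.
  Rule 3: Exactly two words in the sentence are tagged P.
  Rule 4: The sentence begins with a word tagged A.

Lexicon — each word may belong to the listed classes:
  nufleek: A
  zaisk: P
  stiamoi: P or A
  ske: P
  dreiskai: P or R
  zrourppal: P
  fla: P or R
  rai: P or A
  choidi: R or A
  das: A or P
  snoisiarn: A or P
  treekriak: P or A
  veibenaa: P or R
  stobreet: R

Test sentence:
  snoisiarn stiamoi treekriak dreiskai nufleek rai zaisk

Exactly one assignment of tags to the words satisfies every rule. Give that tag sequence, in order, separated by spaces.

A A A R A P P

Candidates per position — 1:snoisiarn {A,P}; 2:stiamoi {P,A}; 3:treekriak {P,A}; 4:dreiskai {P,R}; 5:nufleek {A}; 6:rai {P,A}; 7:zaisk {P}.
Word 1 cannot be P — rule 1 would then fail for every completion. It is A.
Word 2 cannot be P — rule 1 would then fail for every completion. It is A.
Word 3 cannot be P — rule 1 would then fail for every completion. It is A.
Word 4 cannot be P — rule 1 would then fail for every completion. It is R.
Word 6 cannot be A — rule 3 would then fail for every completion. It is P.
So the tagging must be: A A A R A P P.
Check: rule 1 ✓; rule 2 ✓; rule 3 ✓; rule 4 ✓.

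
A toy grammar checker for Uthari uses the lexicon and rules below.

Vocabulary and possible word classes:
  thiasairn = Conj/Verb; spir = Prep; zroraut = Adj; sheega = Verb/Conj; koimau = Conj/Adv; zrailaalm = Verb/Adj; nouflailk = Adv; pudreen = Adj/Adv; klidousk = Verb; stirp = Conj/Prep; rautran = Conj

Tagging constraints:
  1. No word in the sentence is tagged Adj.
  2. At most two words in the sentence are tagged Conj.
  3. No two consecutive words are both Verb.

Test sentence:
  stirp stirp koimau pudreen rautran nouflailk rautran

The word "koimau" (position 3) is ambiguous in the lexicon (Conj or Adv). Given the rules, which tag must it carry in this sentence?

Adv

Candidates per position — 1:stirp {Conj,Prep}; 2:stirp {Conj,Prep}; 3:koimau {Conj,Adv}; 4:pudreen {Adj,Adv}; 5:rautran {Conj}; 6:nouflailk {Adv}; 7:rautran {Conj}.
Position 1: Conj is ruled out by rule 2; that leaves Prep.
Position 2: Conj is ruled out by rule 2; that leaves Prep.
Position 3: Conj is ruled out by rule 2; that leaves Adv.
Position 4: Adj is ruled out by rule 1; that leaves Adv.
So the tagging must be: Prep Prep Adv Adv Conj Adv Conj.
Verifying each rule — rule 1 ok; rule 2 ok; rule 3 ok.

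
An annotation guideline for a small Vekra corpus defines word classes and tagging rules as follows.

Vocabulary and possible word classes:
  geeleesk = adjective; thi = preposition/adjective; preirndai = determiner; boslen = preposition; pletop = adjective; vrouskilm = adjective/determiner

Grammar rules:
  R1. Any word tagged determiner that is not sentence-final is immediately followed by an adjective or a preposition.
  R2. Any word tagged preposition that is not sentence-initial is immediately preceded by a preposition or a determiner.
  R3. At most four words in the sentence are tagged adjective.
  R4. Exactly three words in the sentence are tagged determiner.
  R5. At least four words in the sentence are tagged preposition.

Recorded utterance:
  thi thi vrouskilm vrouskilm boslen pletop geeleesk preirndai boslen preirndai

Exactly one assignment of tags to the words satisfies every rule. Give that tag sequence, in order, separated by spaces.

preposition preposition adjective determiner preposition adjective adjective determiner preposition determiner

Candidates per position — 1:thi {preposition,adjective}; 2:thi {preposition,adjective}; 3:vrouskilm {adjective,determiner}; 4:vrouskilm {adjective,determiner}; 5:boslen {preposition}; 6:pletop {adjective}; 7:geeleesk {adjective}; 8:preirndai {determiner}; 9:boslen {preposition}; 10:preirndai {determiner}.
Position 1: adjective is ruled out by rule 5; that leaves preposition.
Position 2: adjective is ruled out by rule 5; that leaves preposition.
Position 4: adjective is ruled out by rule 2; that leaves determiner.
Position 3: determiner is ruled out by rule 1; that leaves adjective.
So the tagging must be: preposition preposition adjective determiner preposition adjective adjective determiner preposition determiner.
Verifying each rule — rule 1 satisfied; rule 2 satisfied; rule 3 satisfied; rule 4 satisfied; rule 5 satisfied.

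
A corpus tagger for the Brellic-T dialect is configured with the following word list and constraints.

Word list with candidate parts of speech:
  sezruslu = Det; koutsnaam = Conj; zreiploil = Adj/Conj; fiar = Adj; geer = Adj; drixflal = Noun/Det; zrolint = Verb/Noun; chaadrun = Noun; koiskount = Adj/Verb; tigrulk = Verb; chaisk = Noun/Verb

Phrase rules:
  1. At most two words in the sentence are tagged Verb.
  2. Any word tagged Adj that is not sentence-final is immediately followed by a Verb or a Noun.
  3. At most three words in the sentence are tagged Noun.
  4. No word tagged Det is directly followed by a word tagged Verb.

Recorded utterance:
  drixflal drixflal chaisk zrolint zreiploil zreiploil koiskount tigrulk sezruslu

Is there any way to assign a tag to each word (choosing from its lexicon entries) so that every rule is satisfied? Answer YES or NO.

Candidates per position — 1:drixflal {Noun,Det}; 2:drixflal {Noun,Det}; 3:chaisk {Noun,Verb}; 4:zrolint {Verb,Noun}; 5:zreiploil {Adj,Conj}; 6:zreiploil {Adj,Conj}; 7:koiskount {Adj,Verb}; 8:tigrulk {Verb}; 9:sezruslu {Det}.
One satisfying assignment: Det Det Noun Noun Conj Conj Adj Verb Det.
Check: rule 1 holds; rule 2 holds; rule 3 holds; rule 4 holds.

YES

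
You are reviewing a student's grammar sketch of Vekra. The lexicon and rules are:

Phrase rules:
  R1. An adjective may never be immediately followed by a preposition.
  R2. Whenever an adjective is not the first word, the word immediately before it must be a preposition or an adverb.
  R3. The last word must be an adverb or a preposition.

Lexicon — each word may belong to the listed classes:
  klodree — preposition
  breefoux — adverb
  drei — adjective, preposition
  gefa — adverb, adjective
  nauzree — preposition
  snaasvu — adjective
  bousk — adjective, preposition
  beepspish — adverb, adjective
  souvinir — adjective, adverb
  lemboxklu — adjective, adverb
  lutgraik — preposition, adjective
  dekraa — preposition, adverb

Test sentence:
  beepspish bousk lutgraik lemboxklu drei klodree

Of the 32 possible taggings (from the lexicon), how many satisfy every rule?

2

Candidates per position — 1:beepspish {adverb,adjective}; 2:bousk {adjective,preposition}; 3:lutgraik {preposition,adjective}; 4:lemboxklu {adjective,adverb}; 5:drei {adjective,preposition}; 6:klodree {preposition}.
There are 32 candidate sequences in total.
The sequences that satisfy every rule: adverb preposition preposition adverb preposition preposition; adverb preposition adjective adverb preposition preposition.
Count = 2.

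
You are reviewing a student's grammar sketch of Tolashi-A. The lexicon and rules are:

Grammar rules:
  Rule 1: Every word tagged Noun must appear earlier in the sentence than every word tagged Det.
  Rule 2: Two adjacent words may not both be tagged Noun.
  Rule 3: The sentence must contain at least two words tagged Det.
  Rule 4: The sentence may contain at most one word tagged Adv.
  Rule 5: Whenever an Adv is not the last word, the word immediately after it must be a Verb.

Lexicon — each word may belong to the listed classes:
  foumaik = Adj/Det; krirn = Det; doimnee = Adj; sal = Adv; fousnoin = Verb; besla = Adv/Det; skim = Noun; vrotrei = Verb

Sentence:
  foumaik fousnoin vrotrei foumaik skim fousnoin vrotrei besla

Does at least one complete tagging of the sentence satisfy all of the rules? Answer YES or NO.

Candidates per position — 1:foumaik {Adj,Det}; 2:fousnoin {Verb}; 3:vrotrei {Verb}; 4:foumaik {Adj,Det}; 5:skim {Noun}; 6:fousnoin {Verb}; 7:vrotrei {Verb}; 8:besla {Adv,Det}.
Every candidate sequence violates at least one rule; no consistent tagging exists.

NO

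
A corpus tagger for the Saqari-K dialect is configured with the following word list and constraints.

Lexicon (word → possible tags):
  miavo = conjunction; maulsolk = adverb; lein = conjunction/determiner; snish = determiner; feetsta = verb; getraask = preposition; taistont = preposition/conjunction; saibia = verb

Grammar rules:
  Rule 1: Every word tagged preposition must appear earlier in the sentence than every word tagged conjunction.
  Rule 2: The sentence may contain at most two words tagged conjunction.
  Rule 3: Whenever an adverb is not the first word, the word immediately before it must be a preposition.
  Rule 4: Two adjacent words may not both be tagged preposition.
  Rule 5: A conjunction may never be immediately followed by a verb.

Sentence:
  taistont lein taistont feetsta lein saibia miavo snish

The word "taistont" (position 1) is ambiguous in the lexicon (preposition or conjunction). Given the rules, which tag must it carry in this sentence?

preposition

Candidates per position — 1:taistont {preposition,conjunction}; 2:lein {conjunction,determiner}; 3:taistont {preposition,conjunction}; 4:feetsta {verb}; 5:lein {conjunction,determiner}; 6:saibia {verb}; 7:miavo {conjunction}; 8:snish {determiner}.
Position 3: tagging it conjunction would leave rule 5 unsatisfiable, so it must be preposition.
Position 5: tagging it conjunction would leave rule 5 unsatisfiable, so it must be determiner.
Position 1: tagging it conjunction would leave rule 1 unsatisfiable, so it must be preposition.
Position 2: tagging it conjunction would leave rule 1 unsatisfiable, so it must be determiner.
That leaves exactly one tagging: preposition determiner preposition verb determiner verb conjunction determiner.
Verifying each rule — rule 1 ok; rule 2 ok; rule 3 ok; rule 4 ok; rule 5 ok.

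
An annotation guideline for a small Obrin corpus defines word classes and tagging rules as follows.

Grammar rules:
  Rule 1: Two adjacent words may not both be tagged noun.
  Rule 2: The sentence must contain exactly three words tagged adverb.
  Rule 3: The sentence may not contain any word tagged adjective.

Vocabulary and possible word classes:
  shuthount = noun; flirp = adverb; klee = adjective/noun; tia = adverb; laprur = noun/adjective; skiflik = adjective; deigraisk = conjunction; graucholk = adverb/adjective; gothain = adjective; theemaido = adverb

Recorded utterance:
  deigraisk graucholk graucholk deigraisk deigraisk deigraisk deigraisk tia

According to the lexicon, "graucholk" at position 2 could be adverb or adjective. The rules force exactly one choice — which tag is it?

adverb

Candidates per position — 1:deigraisk {conjunction}; 2:graucholk {adverb,adjective}; 3:graucholk {adverb,adjective}; 4:deigraisk {conjunction}; 5:deigraisk {conjunction}; 6:deigraisk {conjunction}; 7:deigraisk {conjunction}; 8:tia {adverb}.
If word 2 were adjective, no tagging could satisfy rule 2; so word 2 is adverb.
If word 3 were adjective, no tagging could satisfy rule 2; so word 3 is adverb.
That leaves exactly one tagging: conjunction adverb adverb conjunction conjunction conjunction conjunction adverb.
Rule-by-rule: rule 1 holds; rule 2 holds; rule 3 holds.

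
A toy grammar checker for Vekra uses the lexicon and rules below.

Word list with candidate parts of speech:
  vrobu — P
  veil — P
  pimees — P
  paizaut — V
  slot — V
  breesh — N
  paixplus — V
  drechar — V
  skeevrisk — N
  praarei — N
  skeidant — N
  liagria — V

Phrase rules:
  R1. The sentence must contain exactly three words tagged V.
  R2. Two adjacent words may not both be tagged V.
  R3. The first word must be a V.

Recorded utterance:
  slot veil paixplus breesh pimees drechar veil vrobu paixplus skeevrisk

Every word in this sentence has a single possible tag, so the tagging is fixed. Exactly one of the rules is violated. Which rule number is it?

Fixed tagging: V P V N P V P P V N.
Checking each rule: R1 fail, R2 pass, R3 pass.
Only rule 1 fails.

1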